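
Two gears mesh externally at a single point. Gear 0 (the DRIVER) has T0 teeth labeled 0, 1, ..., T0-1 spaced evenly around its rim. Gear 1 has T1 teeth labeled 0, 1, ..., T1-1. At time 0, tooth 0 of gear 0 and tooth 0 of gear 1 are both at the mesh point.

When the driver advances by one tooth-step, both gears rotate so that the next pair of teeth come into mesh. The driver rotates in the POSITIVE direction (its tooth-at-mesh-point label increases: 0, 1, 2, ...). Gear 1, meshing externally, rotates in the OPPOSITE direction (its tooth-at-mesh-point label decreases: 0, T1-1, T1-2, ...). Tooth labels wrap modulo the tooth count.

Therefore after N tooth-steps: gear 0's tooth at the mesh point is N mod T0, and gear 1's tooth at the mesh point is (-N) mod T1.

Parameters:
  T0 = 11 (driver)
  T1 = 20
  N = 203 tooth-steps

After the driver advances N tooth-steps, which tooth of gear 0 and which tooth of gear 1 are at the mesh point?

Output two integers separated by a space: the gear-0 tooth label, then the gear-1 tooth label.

Answer: 5 17

Derivation:
Gear 0 (driver, T0=11): tooth at mesh = N mod T0
  203 = 18 * 11 + 5, so 203 mod 11 = 5
  gear 0 tooth = 5
Gear 1 (driven, T1=20): tooth at mesh = (-N) mod T1
  203 = 10 * 20 + 3, so 203 mod 20 = 3
  (-203) mod 20 = (-3) mod 20 = 20 - 3 = 17
Mesh after 203 steps: gear-0 tooth 5 meets gear-1 tooth 17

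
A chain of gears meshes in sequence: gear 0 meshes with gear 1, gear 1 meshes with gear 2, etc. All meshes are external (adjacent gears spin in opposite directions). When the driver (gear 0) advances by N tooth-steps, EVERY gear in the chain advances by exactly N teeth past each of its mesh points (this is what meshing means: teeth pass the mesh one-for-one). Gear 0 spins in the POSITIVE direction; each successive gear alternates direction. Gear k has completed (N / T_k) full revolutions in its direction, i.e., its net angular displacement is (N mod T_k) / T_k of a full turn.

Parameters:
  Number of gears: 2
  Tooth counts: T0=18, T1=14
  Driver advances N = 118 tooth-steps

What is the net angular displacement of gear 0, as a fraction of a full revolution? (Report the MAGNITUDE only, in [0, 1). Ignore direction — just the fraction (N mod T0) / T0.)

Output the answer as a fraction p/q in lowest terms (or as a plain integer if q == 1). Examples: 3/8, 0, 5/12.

Answer: 5/9

Derivation:
Chain of 2 gears, tooth counts: [18, 14]
  gear 0: T0=18, direction=positive, advance = 118 mod 18 = 10 teeth = 10/18 turn
  gear 1: T1=14, direction=negative, advance = 118 mod 14 = 6 teeth = 6/14 turn
Gear 0: 118 mod 18 = 10
Fraction = 10 / 18 = 5/9 (gcd(10,18)=2) = 5/9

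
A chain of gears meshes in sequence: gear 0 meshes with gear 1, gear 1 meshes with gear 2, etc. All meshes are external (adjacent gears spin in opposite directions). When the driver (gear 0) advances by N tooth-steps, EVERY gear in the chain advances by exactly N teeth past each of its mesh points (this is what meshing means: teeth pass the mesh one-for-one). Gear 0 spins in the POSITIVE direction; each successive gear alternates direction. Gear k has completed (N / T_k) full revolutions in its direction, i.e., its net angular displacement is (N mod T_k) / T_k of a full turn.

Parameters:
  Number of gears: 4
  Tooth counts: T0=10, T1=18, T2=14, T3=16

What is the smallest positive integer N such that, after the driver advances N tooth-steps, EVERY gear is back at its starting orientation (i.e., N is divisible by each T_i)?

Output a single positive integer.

Gear k returns to start when N is a multiple of T_k.
All gears at start simultaneously when N is a common multiple of [10, 18, 14, 16]; the smallest such N is lcm(10, 18, 14, 16).
Start: lcm = T0 = 10
Fold in T1=18: gcd(10, 18) = 2; lcm(10, 18) = 10 * 18 / 2 = 180 / 2 = 90
Fold in T2=14: gcd(90, 14) = 2; lcm(90, 14) = 90 * 14 / 2 = 1260 / 2 = 630
Fold in T3=16: gcd(630, 16) = 2; lcm(630, 16) = 630 * 16 / 2 = 10080 / 2 = 5040
Full cycle length = 5040

Answer: 5040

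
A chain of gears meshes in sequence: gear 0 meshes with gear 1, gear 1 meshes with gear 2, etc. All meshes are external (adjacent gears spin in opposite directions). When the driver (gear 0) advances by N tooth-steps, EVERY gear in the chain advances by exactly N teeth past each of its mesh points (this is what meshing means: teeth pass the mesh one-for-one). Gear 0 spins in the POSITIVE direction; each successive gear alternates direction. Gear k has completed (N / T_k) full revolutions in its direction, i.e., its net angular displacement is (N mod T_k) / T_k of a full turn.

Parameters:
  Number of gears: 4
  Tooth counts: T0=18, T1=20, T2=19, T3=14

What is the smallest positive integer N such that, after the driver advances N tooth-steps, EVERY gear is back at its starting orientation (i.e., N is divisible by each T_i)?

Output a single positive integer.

Answer: 23940

Derivation:
Gear k returns to start when N is a multiple of T_k.
All gears at start simultaneously when N is a common multiple of [18, 20, 19, 14]; the smallest such N is lcm(18, 20, 19, 14).
Start: lcm = T0 = 18
Fold in T1=20: gcd(18, 20) = 2; lcm(18, 20) = 18 * 20 / 2 = 360 / 2 = 180
Fold in T2=19: gcd(180, 19) = 1; lcm(180, 19) = 180 * 19 / 1 = 3420 / 1 = 3420
Fold in T3=14: gcd(3420, 14) = 2; lcm(3420, 14) = 3420 * 14 / 2 = 47880 / 2 = 23940
Full cycle length = 23940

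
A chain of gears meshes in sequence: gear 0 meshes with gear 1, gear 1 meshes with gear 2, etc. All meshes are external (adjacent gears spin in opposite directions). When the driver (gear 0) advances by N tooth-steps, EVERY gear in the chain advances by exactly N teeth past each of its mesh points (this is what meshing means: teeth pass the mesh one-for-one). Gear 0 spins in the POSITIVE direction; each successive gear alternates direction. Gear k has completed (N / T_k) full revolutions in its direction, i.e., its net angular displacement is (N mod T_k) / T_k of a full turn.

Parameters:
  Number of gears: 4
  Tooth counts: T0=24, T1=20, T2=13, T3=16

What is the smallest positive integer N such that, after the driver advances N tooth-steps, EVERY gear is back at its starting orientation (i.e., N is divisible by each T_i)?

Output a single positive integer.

Gear k returns to start when N is a multiple of T_k.
All gears at start simultaneously when N is a common multiple of [24, 20, 13, 16]; the smallest such N is lcm(24, 20, 13, 16).
Start: lcm = T0 = 24
Fold in T1=20: gcd(24, 20) = 4; lcm(24, 20) = 24 * 20 / 4 = 480 / 4 = 120
Fold in T2=13: gcd(120, 13) = 1; lcm(120, 13) = 120 * 13 / 1 = 1560 / 1 = 1560
Fold in T3=16: gcd(1560, 16) = 8; lcm(1560, 16) = 1560 * 16 / 8 = 24960 / 8 = 3120
Full cycle length = 3120

Answer: 3120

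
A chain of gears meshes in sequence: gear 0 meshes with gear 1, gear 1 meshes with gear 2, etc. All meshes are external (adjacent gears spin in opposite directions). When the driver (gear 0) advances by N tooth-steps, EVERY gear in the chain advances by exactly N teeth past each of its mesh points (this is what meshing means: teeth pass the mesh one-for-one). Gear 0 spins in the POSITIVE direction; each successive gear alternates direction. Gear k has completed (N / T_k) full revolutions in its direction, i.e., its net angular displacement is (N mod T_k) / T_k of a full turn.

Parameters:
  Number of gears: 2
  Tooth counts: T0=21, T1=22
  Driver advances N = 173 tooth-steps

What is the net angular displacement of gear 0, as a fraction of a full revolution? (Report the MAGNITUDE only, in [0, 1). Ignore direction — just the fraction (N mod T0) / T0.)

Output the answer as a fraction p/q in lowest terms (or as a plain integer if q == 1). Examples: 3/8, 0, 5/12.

Chain of 2 gears, tooth counts: [21, 22]
  gear 0: T0=21, direction=positive, advance = 173 mod 21 = 5 teeth = 5/21 turn
  gear 1: T1=22, direction=negative, advance = 173 mod 22 = 19 teeth = 19/22 turn
Gear 0: 173 mod 21 = 5
Fraction = 5 / 21 = 5/21 (gcd(5,21)=1) = 5/21

Answer: 5/21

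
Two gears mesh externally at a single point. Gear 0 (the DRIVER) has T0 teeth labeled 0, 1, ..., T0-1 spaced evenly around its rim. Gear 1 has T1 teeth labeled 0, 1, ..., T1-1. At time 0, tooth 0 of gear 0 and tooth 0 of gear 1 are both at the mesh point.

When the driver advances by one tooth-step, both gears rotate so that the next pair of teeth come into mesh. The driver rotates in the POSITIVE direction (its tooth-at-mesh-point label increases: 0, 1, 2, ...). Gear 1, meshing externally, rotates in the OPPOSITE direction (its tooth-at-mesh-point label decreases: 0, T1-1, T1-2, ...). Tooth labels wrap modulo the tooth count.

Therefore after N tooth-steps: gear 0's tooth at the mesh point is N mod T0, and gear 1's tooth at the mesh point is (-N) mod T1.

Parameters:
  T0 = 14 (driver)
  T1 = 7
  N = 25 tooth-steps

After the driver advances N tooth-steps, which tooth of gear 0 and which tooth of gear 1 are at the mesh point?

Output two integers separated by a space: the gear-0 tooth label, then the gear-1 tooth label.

Answer: 11 3

Derivation:
Gear 0 (driver, T0=14): tooth at mesh = N mod T0
  25 = 1 * 14 + 11, so 25 mod 14 = 11
  gear 0 tooth = 11
Gear 1 (driven, T1=7): tooth at mesh = (-N) mod T1
  25 = 3 * 7 + 4, so 25 mod 7 = 4
  (-25) mod 7 = (-4) mod 7 = 7 - 4 = 3
Mesh after 25 steps: gear-0 tooth 11 meets gear-1 tooth 3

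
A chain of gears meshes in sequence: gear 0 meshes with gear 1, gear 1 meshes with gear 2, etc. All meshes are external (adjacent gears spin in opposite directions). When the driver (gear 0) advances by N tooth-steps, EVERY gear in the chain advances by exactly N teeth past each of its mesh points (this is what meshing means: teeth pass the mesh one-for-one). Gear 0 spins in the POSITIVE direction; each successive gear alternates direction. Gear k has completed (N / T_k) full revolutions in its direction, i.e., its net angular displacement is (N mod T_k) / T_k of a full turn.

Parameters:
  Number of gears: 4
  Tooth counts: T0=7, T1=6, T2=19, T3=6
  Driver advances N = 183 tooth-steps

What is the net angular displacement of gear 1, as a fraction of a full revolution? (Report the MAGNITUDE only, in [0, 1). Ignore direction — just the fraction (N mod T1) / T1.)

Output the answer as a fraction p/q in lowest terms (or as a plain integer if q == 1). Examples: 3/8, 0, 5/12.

Chain of 4 gears, tooth counts: [7, 6, 19, 6]
  gear 0: T0=7, direction=positive, advance = 183 mod 7 = 1 teeth = 1/7 turn
  gear 1: T1=6, direction=negative, advance = 183 mod 6 = 3 teeth = 3/6 turn
  gear 2: T2=19, direction=positive, advance = 183 mod 19 = 12 teeth = 12/19 turn
  gear 3: T3=6, direction=negative, advance = 183 mod 6 = 3 teeth = 3/6 turn
Gear 1: 183 mod 6 = 3
Fraction = 3 / 6 = 1/2 (gcd(3,6)=3) = 1/2

Answer: 1/2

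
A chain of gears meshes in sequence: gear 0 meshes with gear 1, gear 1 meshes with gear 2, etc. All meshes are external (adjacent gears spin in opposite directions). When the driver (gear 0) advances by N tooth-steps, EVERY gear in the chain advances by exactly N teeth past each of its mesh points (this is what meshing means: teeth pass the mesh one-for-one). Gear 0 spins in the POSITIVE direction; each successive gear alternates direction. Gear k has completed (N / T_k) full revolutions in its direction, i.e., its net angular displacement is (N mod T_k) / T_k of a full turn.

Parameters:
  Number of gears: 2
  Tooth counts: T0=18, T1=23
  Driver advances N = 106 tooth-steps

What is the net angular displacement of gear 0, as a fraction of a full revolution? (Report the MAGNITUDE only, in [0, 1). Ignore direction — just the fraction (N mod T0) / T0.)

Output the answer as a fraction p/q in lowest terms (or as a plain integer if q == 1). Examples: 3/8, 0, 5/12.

Answer: 8/9

Derivation:
Chain of 2 gears, tooth counts: [18, 23]
  gear 0: T0=18, direction=positive, advance = 106 mod 18 = 16 teeth = 16/18 turn
  gear 1: T1=23, direction=negative, advance = 106 mod 23 = 14 teeth = 14/23 turn
Gear 0: 106 mod 18 = 16
Fraction = 16 / 18 = 8/9 (gcd(16,18)=2) = 8/9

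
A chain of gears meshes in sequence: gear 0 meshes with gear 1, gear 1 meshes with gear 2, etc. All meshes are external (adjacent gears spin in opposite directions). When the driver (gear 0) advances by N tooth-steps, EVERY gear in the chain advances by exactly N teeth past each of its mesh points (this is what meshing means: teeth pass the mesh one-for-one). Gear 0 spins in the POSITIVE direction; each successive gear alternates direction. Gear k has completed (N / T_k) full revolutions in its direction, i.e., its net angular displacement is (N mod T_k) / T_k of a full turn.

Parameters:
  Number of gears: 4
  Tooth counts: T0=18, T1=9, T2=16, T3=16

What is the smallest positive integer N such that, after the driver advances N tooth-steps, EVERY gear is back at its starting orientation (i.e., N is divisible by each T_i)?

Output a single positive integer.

Gear k returns to start when N is a multiple of T_k.
All gears at start simultaneously when N is a common multiple of [18, 9, 16, 16]; the smallest such N is lcm(18, 9, 16, 16).
Start: lcm = T0 = 18
Fold in T1=9: gcd(18, 9) = 9; lcm(18, 9) = 18 * 9 / 9 = 162 / 9 = 18
Fold in T2=16: gcd(18, 16) = 2; lcm(18, 16) = 18 * 16 / 2 = 288 / 2 = 144
Fold in T3=16: gcd(144, 16) = 16; lcm(144, 16) = 144 * 16 / 16 = 2304 / 16 = 144
Full cycle length = 144

Answer: 144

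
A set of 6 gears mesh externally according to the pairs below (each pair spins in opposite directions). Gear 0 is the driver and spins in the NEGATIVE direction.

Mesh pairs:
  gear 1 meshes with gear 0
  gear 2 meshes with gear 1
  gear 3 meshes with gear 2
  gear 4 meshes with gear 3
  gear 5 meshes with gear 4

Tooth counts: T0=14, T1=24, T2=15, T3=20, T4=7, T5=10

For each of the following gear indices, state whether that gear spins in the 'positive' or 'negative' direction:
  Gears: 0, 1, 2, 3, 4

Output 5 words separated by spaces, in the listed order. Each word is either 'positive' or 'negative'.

Gear 0 (driver): negative (depth 0)
  gear 1: meshes with gear 0 -> depth 1 -> positive (opposite of gear 0)
  gear 2: meshes with gear 1 -> depth 2 -> negative (opposite of gear 1)
  gear 3: meshes with gear 2 -> depth 3 -> positive (opposite of gear 2)
  gear 4: meshes with gear 3 -> depth 4 -> negative (opposite of gear 3)
  gear 5: meshes with gear 4 -> depth 5 -> positive (opposite of gear 4)
Queried indices 0, 1, 2, 3, 4 -> negative, positive, negative, positive, negative

Answer: negative positive negative positive negative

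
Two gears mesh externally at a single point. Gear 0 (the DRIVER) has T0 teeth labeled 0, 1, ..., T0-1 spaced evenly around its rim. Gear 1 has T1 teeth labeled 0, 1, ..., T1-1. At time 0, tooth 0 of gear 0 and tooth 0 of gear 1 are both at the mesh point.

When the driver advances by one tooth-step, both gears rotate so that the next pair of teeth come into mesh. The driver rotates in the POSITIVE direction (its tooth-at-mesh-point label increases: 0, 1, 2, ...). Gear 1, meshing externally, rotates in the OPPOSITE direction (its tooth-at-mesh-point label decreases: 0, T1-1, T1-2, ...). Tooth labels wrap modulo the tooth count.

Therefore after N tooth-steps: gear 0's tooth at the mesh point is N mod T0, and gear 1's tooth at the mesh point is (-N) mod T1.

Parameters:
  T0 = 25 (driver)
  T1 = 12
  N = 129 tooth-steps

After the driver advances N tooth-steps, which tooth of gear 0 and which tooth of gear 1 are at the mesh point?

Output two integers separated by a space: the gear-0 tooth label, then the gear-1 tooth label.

Answer: 4 3

Derivation:
Gear 0 (driver, T0=25): tooth at mesh = N mod T0
  129 = 5 * 25 + 4, so 129 mod 25 = 4
  gear 0 tooth = 4
Gear 1 (driven, T1=12): tooth at mesh = (-N) mod T1
  129 = 10 * 12 + 9, so 129 mod 12 = 9
  (-129) mod 12 = (-9) mod 12 = 12 - 9 = 3
Mesh after 129 steps: gear-0 tooth 4 meets gear-1 tooth 3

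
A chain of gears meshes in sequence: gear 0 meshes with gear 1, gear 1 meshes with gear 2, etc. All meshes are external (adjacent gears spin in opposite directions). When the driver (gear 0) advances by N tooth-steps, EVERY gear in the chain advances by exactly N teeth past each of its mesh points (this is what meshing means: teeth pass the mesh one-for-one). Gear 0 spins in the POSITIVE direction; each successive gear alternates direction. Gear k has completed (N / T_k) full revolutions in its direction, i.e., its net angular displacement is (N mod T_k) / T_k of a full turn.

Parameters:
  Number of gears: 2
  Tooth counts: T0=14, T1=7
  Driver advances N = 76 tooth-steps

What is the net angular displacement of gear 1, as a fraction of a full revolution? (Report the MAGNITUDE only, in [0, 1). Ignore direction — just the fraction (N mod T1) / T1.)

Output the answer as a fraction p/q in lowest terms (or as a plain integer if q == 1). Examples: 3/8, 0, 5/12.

Answer: 6/7

Derivation:
Chain of 2 gears, tooth counts: [14, 7]
  gear 0: T0=14, direction=positive, advance = 76 mod 14 = 6 teeth = 6/14 turn
  gear 1: T1=7, direction=negative, advance = 76 mod 7 = 6 teeth = 6/7 turn
Gear 1: 76 mod 7 = 6
Fraction = 6 / 7 = 6/7 (gcd(6,7)=1) = 6/7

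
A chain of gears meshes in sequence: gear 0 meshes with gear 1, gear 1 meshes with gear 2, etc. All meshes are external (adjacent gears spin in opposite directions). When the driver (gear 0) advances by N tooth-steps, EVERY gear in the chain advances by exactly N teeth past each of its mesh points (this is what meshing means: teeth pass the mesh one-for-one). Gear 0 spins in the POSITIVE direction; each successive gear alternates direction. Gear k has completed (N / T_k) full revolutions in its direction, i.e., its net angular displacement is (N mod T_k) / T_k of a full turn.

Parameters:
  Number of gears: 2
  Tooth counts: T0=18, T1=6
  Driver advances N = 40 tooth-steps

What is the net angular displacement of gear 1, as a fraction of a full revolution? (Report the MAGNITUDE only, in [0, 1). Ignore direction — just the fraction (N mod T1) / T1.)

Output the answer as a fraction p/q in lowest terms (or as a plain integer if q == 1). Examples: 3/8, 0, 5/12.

Chain of 2 gears, tooth counts: [18, 6]
  gear 0: T0=18, direction=positive, advance = 40 mod 18 = 4 teeth = 4/18 turn
  gear 1: T1=6, direction=negative, advance = 40 mod 6 = 4 teeth = 4/6 turn
Gear 1: 40 mod 6 = 4
Fraction = 4 / 6 = 2/3 (gcd(4,6)=2) = 2/3

Answer: 2/3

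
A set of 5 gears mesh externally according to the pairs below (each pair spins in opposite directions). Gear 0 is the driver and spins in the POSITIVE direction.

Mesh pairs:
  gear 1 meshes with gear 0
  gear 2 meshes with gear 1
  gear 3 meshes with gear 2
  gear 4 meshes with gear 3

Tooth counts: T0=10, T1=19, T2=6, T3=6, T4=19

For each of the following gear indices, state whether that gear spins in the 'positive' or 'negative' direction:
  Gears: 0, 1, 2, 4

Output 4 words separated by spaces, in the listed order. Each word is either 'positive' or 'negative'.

Gear 0 (driver): positive (depth 0)
  gear 1: meshes with gear 0 -> depth 1 -> negative (opposite of gear 0)
  gear 2: meshes with gear 1 -> depth 2 -> positive (opposite of gear 1)
  gear 3: meshes with gear 2 -> depth 3 -> negative (opposite of gear 2)
  gear 4: meshes with gear 3 -> depth 4 -> positive (opposite of gear 3)
Queried indices 0, 1, 2, 4 -> positive, negative, positive, positive

Answer: positive negative positive positive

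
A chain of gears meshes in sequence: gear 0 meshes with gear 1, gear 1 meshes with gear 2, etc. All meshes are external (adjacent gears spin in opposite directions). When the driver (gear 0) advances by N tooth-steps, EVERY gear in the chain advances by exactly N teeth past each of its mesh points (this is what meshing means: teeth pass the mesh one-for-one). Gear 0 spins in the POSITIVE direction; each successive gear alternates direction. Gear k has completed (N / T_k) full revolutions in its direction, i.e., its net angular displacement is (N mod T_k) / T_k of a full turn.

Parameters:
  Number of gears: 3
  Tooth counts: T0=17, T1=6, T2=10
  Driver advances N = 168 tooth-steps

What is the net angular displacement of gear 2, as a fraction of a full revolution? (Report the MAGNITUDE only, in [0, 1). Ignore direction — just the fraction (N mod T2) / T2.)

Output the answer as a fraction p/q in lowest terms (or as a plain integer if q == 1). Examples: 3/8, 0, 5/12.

Answer: 4/5

Derivation:
Chain of 3 gears, tooth counts: [17, 6, 10]
  gear 0: T0=17, direction=positive, advance = 168 mod 17 = 15 teeth = 15/17 turn
  gear 1: T1=6, direction=negative, advance = 168 mod 6 = 0 teeth = 0/6 turn
  gear 2: T2=10, direction=positive, advance = 168 mod 10 = 8 teeth = 8/10 turn
Gear 2: 168 mod 10 = 8
Fraction = 8 / 10 = 4/5 (gcd(8,10)=2) = 4/5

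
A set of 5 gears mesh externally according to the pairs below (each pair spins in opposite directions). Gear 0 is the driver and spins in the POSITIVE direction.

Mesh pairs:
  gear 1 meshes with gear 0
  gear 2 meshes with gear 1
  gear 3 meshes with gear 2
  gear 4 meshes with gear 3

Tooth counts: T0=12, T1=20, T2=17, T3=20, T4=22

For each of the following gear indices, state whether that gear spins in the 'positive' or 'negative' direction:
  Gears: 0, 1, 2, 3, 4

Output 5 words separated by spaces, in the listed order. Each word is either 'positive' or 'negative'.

Gear 0 (driver): positive (depth 0)
  gear 1: meshes with gear 0 -> depth 1 -> negative (opposite of gear 0)
  gear 2: meshes with gear 1 -> depth 2 -> positive (opposite of gear 1)
  gear 3: meshes with gear 2 -> depth 3 -> negative (opposite of gear 2)
  gear 4: meshes with gear 3 -> depth 4 -> positive (opposite of gear 3)
Queried indices 0, 1, 2, 3, 4 -> positive, negative, positive, negative, positive

Answer: positive negative positive negative positive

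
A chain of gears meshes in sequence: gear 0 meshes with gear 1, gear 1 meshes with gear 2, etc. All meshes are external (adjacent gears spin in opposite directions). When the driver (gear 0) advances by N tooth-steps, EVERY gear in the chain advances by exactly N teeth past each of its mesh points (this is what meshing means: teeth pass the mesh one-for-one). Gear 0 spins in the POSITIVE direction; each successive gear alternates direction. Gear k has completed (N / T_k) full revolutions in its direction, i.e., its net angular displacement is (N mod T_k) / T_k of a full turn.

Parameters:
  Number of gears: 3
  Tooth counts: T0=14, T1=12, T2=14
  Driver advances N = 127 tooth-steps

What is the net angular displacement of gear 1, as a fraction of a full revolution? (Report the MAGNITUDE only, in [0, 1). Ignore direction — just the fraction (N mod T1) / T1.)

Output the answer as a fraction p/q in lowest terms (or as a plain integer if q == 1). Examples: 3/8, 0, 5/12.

Answer: 7/12

Derivation:
Chain of 3 gears, tooth counts: [14, 12, 14]
  gear 0: T0=14, direction=positive, advance = 127 mod 14 = 1 teeth = 1/14 turn
  gear 1: T1=12, direction=negative, advance = 127 mod 12 = 7 teeth = 7/12 turn
  gear 2: T2=14, direction=positive, advance = 127 mod 14 = 1 teeth = 1/14 turn
Gear 1: 127 mod 12 = 7
Fraction = 7 / 12 = 7/12 (gcd(7,12)=1) = 7/12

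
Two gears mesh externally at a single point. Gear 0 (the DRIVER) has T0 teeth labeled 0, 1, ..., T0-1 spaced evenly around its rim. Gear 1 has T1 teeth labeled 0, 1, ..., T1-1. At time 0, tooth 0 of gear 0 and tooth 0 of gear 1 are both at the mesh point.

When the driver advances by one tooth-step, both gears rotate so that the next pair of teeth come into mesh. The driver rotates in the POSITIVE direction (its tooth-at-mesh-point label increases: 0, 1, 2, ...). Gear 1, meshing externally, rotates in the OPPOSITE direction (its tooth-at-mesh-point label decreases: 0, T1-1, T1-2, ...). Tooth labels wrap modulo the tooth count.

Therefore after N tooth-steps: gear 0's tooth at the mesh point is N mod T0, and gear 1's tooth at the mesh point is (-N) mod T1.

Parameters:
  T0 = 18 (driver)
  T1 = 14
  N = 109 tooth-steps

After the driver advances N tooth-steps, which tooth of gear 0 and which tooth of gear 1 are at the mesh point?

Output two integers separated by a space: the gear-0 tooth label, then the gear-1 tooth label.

Answer: 1 3

Derivation:
Gear 0 (driver, T0=18): tooth at mesh = N mod T0
  109 = 6 * 18 + 1, so 109 mod 18 = 1
  gear 0 tooth = 1
Gear 1 (driven, T1=14): tooth at mesh = (-N) mod T1
  109 = 7 * 14 + 11, so 109 mod 14 = 11
  (-109) mod 14 = (-11) mod 14 = 14 - 11 = 3
Mesh after 109 steps: gear-0 tooth 1 meets gear-1 tooth 3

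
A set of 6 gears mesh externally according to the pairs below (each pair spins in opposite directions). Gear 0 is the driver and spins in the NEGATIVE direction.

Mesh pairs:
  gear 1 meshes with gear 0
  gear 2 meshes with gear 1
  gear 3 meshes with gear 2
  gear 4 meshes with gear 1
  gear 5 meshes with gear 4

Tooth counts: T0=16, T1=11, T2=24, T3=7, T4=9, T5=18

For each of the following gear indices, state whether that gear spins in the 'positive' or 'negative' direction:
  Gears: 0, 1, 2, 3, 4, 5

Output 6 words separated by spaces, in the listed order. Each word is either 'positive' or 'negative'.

Answer: negative positive negative positive negative positive

Derivation:
Gear 0 (driver): negative (depth 0)
  gear 1: meshes with gear 0 -> depth 1 -> positive (opposite of gear 0)
  gear 2: meshes with gear 1 -> depth 2 -> negative (opposite of gear 1)
  gear 3: meshes with gear 2 -> depth 3 -> positive (opposite of gear 2)
  gear 4: meshes with gear 1 -> depth 2 -> negative (opposite of gear 1)
  gear 5: meshes with gear 4 -> depth 3 -> positive (opposite of gear 4)
Queried indices 0, 1, 2, 3, 4, 5 -> negative, positive, negative, positive, negative, positive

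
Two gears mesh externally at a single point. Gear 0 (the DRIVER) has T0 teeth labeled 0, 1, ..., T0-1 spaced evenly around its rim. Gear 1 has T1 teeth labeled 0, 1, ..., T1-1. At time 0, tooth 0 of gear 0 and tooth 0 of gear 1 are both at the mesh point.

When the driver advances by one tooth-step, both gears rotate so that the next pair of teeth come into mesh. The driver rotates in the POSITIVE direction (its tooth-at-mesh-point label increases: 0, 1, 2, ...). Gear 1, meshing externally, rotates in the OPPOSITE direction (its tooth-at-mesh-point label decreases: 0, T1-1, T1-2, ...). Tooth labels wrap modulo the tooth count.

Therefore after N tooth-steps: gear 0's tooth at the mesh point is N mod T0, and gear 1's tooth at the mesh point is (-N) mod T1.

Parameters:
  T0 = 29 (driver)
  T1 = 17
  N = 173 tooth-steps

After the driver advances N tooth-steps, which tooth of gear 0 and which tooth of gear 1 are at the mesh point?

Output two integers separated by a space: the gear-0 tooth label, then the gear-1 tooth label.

Answer: 28 14

Derivation:
Gear 0 (driver, T0=29): tooth at mesh = N mod T0
  173 = 5 * 29 + 28, so 173 mod 29 = 28
  gear 0 tooth = 28
Gear 1 (driven, T1=17): tooth at mesh = (-N) mod T1
  173 = 10 * 17 + 3, so 173 mod 17 = 3
  (-173) mod 17 = (-3) mod 17 = 17 - 3 = 14
Mesh after 173 steps: gear-0 tooth 28 meets gear-1 tooth 14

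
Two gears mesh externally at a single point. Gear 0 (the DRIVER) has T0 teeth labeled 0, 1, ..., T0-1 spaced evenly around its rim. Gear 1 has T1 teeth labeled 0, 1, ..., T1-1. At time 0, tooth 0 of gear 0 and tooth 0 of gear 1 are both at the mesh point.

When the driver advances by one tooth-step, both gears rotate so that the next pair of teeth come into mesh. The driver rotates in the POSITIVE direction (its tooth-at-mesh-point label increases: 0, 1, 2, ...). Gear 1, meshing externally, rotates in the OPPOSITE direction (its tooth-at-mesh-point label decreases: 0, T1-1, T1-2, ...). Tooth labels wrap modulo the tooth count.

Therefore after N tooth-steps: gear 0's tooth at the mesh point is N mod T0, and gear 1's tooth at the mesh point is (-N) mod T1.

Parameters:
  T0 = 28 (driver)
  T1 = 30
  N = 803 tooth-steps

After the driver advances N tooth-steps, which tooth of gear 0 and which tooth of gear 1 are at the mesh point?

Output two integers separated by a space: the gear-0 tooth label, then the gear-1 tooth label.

Gear 0 (driver, T0=28): tooth at mesh = N mod T0
  803 = 28 * 28 + 19, so 803 mod 28 = 19
  gear 0 tooth = 19
Gear 1 (driven, T1=30): tooth at mesh = (-N) mod T1
  803 = 26 * 30 + 23, so 803 mod 30 = 23
  (-803) mod 30 = (-23) mod 30 = 30 - 23 = 7
Mesh after 803 steps: gear-0 tooth 19 meets gear-1 tooth 7

Answer: 19 7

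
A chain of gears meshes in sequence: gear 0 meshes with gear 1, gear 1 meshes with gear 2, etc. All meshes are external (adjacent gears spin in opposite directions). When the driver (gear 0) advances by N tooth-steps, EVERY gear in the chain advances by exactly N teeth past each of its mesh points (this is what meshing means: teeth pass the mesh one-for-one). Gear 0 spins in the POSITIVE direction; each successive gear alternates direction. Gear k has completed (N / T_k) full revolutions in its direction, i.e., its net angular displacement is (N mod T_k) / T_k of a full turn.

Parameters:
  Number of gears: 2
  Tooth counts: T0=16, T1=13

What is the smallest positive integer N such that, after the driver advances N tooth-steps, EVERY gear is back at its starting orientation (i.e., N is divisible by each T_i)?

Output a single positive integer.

Answer: 208

Derivation:
Gear k returns to start when N is a multiple of T_k.
All gears at start simultaneously when N is a common multiple of [16, 13]; the smallest such N is lcm(16, 13).
Start: lcm = T0 = 16
Fold in T1=13: gcd(16, 13) = 1; lcm(16, 13) = 16 * 13 / 1 = 208 / 1 = 208
Full cycle length = 208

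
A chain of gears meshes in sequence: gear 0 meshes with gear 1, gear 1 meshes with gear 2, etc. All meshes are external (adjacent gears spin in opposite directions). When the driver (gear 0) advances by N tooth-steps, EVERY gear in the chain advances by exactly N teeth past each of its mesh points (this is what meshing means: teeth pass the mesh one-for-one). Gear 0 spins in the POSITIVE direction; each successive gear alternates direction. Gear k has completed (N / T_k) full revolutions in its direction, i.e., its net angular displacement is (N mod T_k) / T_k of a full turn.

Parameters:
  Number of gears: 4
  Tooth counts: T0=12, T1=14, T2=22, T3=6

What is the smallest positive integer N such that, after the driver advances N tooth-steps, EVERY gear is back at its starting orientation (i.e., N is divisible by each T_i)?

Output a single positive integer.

Gear k returns to start when N is a multiple of T_k.
All gears at start simultaneously when N is a common multiple of [12, 14, 22, 6]; the smallest such N is lcm(12, 14, 22, 6).
Start: lcm = T0 = 12
Fold in T1=14: gcd(12, 14) = 2; lcm(12, 14) = 12 * 14 / 2 = 168 / 2 = 84
Fold in T2=22: gcd(84, 22) = 2; lcm(84, 22) = 84 * 22 / 2 = 1848 / 2 = 924
Fold in T3=6: gcd(924, 6) = 6; lcm(924, 6) = 924 * 6 / 6 = 5544 / 6 = 924
Full cycle length = 924

Answer: 924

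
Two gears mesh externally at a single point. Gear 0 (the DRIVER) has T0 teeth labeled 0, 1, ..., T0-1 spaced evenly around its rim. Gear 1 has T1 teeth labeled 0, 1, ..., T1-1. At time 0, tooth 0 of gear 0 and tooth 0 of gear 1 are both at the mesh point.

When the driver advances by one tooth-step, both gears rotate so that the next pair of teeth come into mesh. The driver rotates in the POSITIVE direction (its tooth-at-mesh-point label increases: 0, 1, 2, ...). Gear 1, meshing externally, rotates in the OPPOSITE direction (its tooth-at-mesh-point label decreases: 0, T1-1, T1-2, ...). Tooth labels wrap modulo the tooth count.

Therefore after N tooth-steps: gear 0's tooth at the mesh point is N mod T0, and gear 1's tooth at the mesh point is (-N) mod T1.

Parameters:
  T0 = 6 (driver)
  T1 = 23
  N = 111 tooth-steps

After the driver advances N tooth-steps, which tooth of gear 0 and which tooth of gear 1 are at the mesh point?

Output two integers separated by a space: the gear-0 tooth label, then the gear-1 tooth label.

Gear 0 (driver, T0=6): tooth at mesh = N mod T0
  111 = 18 * 6 + 3, so 111 mod 6 = 3
  gear 0 tooth = 3
Gear 1 (driven, T1=23): tooth at mesh = (-N) mod T1
  111 = 4 * 23 + 19, so 111 mod 23 = 19
  (-111) mod 23 = (-19) mod 23 = 23 - 19 = 4
Mesh after 111 steps: gear-0 tooth 3 meets gear-1 tooth 4

Answer: 3 4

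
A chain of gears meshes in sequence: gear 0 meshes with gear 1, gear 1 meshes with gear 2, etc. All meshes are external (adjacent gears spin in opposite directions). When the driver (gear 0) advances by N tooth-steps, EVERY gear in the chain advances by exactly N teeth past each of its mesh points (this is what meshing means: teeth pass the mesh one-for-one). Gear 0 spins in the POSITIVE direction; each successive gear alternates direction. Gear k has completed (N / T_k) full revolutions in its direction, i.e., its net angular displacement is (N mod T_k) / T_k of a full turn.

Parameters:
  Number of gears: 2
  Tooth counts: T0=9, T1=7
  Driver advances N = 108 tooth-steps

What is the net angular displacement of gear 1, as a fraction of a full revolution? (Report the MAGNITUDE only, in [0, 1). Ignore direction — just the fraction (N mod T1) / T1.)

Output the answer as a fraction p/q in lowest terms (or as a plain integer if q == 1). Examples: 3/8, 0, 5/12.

Chain of 2 gears, tooth counts: [9, 7]
  gear 0: T0=9, direction=positive, advance = 108 mod 9 = 0 teeth = 0/9 turn
  gear 1: T1=7, direction=negative, advance = 108 mod 7 = 3 teeth = 3/7 turn
Gear 1: 108 mod 7 = 3
Fraction = 3 / 7 = 3/7 (gcd(3,7)=1) = 3/7

Answer: 3/7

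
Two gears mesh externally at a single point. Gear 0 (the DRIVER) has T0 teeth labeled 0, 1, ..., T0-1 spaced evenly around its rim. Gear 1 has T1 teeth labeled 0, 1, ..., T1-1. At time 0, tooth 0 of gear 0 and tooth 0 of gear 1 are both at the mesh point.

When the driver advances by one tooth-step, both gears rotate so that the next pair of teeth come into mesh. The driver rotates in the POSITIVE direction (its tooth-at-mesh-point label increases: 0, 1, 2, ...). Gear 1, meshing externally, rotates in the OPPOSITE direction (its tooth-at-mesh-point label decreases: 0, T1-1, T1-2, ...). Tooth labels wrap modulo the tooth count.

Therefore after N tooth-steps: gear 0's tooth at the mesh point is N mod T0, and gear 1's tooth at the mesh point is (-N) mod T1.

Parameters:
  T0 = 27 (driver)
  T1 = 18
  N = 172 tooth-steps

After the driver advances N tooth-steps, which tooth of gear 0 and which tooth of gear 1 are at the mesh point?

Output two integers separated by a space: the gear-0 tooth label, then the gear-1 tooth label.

Gear 0 (driver, T0=27): tooth at mesh = N mod T0
  172 = 6 * 27 + 10, so 172 mod 27 = 10
  gear 0 tooth = 10
Gear 1 (driven, T1=18): tooth at mesh = (-N) mod T1
  172 = 9 * 18 + 10, so 172 mod 18 = 10
  (-172) mod 18 = (-10) mod 18 = 18 - 10 = 8
Mesh after 172 steps: gear-0 tooth 10 meets gear-1 tooth 8

Answer: 10 8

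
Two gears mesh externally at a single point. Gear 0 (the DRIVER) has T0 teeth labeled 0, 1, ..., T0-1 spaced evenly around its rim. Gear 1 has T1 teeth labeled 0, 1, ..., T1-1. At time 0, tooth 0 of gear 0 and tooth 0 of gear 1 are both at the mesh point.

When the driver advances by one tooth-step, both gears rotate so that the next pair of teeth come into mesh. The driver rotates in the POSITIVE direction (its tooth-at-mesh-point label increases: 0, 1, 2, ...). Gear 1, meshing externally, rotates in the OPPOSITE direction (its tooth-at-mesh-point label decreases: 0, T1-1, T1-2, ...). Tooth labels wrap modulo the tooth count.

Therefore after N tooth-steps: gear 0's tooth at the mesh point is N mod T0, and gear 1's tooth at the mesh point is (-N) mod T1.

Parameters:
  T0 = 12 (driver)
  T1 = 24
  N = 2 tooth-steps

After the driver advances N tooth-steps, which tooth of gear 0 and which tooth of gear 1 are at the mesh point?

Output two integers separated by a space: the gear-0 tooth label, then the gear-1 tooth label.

Gear 0 (driver, T0=12): tooth at mesh = N mod T0
  2 = 0 * 12 + 2, so 2 mod 12 = 2
  gear 0 tooth = 2
Gear 1 (driven, T1=24): tooth at mesh = (-N) mod T1
  2 = 0 * 24 + 2, so 2 mod 24 = 2
  (-2) mod 24 = (-2) mod 24 = 24 - 2 = 22
Mesh after 2 steps: gear-0 tooth 2 meets gear-1 tooth 22

Answer: 2 22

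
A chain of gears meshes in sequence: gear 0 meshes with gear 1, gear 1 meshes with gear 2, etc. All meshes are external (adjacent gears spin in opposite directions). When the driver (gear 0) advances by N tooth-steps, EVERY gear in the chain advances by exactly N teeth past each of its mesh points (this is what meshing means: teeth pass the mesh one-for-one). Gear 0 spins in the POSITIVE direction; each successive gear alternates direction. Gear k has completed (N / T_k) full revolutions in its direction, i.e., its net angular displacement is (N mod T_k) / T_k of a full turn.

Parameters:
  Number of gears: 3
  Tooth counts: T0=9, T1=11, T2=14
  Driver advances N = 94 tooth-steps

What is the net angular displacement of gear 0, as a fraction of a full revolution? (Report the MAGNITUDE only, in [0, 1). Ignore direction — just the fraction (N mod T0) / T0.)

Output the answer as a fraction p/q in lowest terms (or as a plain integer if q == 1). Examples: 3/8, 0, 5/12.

Chain of 3 gears, tooth counts: [9, 11, 14]
  gear 0: T0=9, direction=positive, advance = 94 mod 9 = 4 teeth = 4/9 turn
  gear 1: T1=11, direction=negative, advance = 94 mod 11 = 6 teeth = 6/11 turn
  gear 2: T2=14, direction=positive, advance = 94 mod 14 = 10 teeth = 10/14 turn
Gear 0: 94 mod 9 = 4
Fraction = 4 / 9 = 4/9 (gcd(4,9)=1) = 4/9

Answer: 4/9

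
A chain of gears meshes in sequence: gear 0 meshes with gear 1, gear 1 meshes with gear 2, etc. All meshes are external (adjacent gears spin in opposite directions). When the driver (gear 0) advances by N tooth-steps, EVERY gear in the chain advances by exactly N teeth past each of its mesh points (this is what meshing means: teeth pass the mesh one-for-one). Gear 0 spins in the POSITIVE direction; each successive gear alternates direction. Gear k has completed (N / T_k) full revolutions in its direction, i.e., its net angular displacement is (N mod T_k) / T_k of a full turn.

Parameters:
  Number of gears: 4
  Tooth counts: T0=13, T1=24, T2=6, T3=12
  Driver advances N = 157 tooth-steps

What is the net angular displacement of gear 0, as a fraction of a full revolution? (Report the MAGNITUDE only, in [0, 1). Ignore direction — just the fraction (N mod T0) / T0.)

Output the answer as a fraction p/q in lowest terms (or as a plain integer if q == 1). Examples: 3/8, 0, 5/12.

Answer: 1/13

Derivation:
Chain of 4 gears, tooth counts: [13, 24, 6, 12]
  gear 0: T0=13, direction=positive, advance = 157 mod 13 = 1 teeth = 1/13 turn
  gear 1: T1=24, direction=negative, advance = 157 mod 24 = 13 teeth = 13/24 turn
  gear 2: T2=6, direction=positive, advance = 157 mod 6 = 1 teeth = 1/6 turn
  gear 3: T3=12, direction=negative, advance = 157 mod 12 = 1 teeth = 1/12 turn
Gear 0: 157 mod 13 = 1
Fraction = 1 / 13 = 1/13 (gcd(1,13)=1) = 1/13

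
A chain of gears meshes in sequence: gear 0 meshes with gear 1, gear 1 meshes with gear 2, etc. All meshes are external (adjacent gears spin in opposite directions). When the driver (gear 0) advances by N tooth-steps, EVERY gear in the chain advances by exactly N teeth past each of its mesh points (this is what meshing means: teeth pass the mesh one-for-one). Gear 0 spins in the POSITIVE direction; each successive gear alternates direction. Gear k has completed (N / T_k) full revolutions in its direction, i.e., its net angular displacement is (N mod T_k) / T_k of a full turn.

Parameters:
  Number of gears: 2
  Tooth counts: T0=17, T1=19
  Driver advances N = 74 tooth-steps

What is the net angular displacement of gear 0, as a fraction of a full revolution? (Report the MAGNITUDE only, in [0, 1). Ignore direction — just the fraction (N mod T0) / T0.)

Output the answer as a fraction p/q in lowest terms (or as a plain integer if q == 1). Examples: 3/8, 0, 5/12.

Chain of 2 gears, tooth counts: [17, 19]
  gear 0: T0=17, direction=positive, advance = 74 mod 17 = 6 teeth = 6/17 turn
  gear 1: T1=19, direction=negative, advance = 74 mod 19 = 17 teeth = 17/19 turn
Gear 0: 74 mod 17 = 6
Fraction = 6 / 17 = 6/17 (gcd(6,17)=1) = 6/17

Answer: 6/17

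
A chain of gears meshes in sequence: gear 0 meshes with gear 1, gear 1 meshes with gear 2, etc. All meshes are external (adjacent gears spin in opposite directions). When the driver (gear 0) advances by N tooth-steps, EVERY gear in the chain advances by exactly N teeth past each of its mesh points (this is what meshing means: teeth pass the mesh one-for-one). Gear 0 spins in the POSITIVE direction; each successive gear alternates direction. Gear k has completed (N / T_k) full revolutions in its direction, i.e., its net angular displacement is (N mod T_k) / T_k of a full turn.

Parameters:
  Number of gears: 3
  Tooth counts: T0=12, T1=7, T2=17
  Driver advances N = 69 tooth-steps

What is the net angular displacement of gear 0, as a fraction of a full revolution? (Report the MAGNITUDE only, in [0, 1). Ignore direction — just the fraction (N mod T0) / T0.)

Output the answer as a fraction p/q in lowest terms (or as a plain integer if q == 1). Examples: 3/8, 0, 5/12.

Answer: 3/4

Derivation:
Chain of 3 gears, tooth counts: [12, 7, 17]
  gear 0: T0=12, direction=positive, advance = 69 mod 12 = 9 teeth = 9/12 turn
  gear 1: T1=7, direction=negative, advance = 69 mod 7 = 6 teeth = 6/7 turn
  gear 2: T2=17, direction=positive, advance = 69 mod 17 = 1 teeth = 1/17 turn
Gear 0: 69 mod 12 = 9
Fraction = 9 / 12 = 3/4 (gcd(9,12)=3) = 3/4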